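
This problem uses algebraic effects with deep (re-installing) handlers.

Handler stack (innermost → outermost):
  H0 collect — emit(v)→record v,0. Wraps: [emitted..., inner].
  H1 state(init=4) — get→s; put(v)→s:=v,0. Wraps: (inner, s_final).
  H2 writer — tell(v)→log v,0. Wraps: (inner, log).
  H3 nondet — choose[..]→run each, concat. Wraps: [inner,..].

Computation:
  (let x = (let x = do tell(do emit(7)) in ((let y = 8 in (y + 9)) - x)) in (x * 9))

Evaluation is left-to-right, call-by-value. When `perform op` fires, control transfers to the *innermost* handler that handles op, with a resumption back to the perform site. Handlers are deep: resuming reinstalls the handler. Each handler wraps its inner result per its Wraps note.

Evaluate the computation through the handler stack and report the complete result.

Evaluation trace:
emit(7) @ H0 ⇒ out+=7
tell(0) @ H2 ⇒ log+=0
H0 returns [7, 153]
H1 returns ([7, 153], 4)
H2 returns (([7, 153], 4), (0))
H3 returns [(([7, 153], 4), (0))]
= [(([7, 153], 4), (0))]

Answer: [(([7, 153], 4), (0))]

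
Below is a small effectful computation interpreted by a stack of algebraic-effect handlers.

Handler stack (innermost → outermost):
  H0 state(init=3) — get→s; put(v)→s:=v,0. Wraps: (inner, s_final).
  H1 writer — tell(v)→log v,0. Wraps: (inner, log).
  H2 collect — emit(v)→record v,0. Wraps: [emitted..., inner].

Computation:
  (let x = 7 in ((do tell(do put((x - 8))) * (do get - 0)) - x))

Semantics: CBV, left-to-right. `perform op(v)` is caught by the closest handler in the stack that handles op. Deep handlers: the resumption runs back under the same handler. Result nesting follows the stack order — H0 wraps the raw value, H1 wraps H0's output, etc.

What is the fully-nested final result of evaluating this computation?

Answer: [((-7, -1), (0))]

Working:
put(-1) @ H0 ⇒ s:=-1
tell(0) @ H1 ⇒ log+=0
get @ H0 ⇒ -1
H0 returns (-7, -1)
H1 returns ((-7, -1), (0))
H2 returns [((-7, -1), (0))]
= [((-7, -1), (0))]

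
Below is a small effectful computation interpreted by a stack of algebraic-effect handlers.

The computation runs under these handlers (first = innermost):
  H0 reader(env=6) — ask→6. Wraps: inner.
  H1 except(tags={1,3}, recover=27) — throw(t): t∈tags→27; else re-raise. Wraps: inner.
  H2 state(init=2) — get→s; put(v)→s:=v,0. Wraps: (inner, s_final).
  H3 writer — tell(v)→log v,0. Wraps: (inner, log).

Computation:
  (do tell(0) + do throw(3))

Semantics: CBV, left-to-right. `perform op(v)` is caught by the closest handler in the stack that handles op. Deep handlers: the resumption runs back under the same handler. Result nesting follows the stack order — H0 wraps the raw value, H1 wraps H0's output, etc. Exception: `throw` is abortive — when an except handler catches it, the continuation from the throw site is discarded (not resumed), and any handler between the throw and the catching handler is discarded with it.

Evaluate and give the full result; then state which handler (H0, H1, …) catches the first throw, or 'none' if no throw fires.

Working:
tell(0) @ H3 ⇒ log+=0
throw(3) @ H1 caught ⇒ 27
H2 returns (27, 2)
H3 returns ((27, 2), (0))
= ((27, 2), (0))

Answer: ((27, 2), (0)) ; first throw caught by: H1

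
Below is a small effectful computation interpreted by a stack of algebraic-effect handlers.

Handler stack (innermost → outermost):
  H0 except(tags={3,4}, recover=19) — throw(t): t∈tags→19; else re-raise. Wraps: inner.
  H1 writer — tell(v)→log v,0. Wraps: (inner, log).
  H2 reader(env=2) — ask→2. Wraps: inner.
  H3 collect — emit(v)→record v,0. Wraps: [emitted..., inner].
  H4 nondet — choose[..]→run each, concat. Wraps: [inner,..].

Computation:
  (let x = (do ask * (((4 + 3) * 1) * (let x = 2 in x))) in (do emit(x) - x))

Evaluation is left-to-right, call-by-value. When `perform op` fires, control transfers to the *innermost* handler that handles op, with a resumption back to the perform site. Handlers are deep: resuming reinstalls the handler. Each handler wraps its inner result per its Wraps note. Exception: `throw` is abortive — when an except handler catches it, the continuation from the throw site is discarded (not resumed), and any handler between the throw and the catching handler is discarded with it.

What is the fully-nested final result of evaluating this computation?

Answer: [[28, (-28, ())]]

Evaluation trace:
ask @ H2 ⇒ 2
emit(28) @ H3 ⇒ out+=28
H0 returns -28
H1 returns (-28, ())
H2 returns (-28, ())
H3 returns [28, (-28, ())]
H4 returns [[28, (-28, ())]]
= [[28, (-28, ())]]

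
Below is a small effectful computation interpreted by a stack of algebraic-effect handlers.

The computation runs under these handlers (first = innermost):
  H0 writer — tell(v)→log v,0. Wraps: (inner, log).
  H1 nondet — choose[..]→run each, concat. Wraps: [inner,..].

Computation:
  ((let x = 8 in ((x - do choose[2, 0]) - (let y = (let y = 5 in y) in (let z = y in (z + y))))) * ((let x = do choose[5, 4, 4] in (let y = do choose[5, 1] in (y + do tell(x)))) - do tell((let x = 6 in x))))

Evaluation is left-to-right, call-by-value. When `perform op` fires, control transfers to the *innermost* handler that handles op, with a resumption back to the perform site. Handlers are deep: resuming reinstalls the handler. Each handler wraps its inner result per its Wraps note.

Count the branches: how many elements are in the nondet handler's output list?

Working:
choose[2, 0] @ H1
  branch[0] choose=2:
    choose[5, 4, 4] @ H1
      branch[0] choose=5:
        choose[5, 1] @ H1
          branch[0] choose=5:
            tell(5) @ H0 ⇒ log+=5
            tell(6) @ H0 ⇒ log+=6
            H0 returns (-20, (5, 6))
            H1 returns [(-20, (5, 6))]
          branch[1] choose=1:
            tell(5) @ H0 ⇒ log+=5
            tell(6) @ H0 ⇒ log+=6
            H0 returns (-4, (5, 6))
            H1 returns [(-4, (5, 6))]
      branch[1] choose=4:
        choose[5, 1] @ H1
          branch[0] choose=5:
            tell(4) @ H0 ⇒ log+=4
            tell(6) @ H0 ⇒ log+=6
            H0 returns (-20, (4, 6))
            H1 returns [(-20, (4, 6))]
          branch[1] choose=1:
            tell(4) @ H0 ⇒ log+=4
            tell(6) @ H0 ⇒ log+=6
            H0 returns (-4, (4, 6))
            H1 returns [(-4, (4, 6))]
      branch[2] choose=4:
        choose[5, 1] @ H1
          branch[0] choose=5:
            tell(4) @ H0 ⇒ log+=4
            tell(6) @ H0 ⇒ log+=6
            H0 returns (-20, (4, 6))
            H1 returns [(-20, (4, 6))]
          branch[1] choose=1:
            tell(4) @ H0 ⇒ log+=4
            tell(6) @ H0 ⇒ log+=6
            H0 returns (-4, (4, 6))
            H1 returns [(-4, (4, 6))]
  branch[1] choose=0:
    choose[5, 4, 4] @ H1
      branch[0] choose=5:
        choose[5, 1] @ H1
          branch[0] choose=5:
            tell(5) @ H0 ⇒ log+=5
            tell(6) @ H0 ⇒ log+=6
            H0 returns (-10, (5, 6))
            H1 returns [(-10, (5, 6))]
          branch[1] choose=1:
            tell(5) @ H0 ⇒ log+=5
            tell(6) @ H0 ⇒ log+=6
            H0 returns (-2, (5, 6))
            H1 returns [(-2, (5, 6))]
      branch[1] choose=4:
        choose[5, 1] @ H1
          branch[0] choose=5:
            tell(4) @ H0 ⇒ log+=4
            tell(6) @ H0 ⇒ log+=6
            H0 returns (-10, (4, 6))
            H1 returns [(-10, (4, 6))]
          branch[1] choose=1:
            tell(4) @ H0 ⇒ log+=4
            tell(6) @ H0 ⇒ log+=6
            H0 returns (-2, (4, 6))
            H1 returns [(-2, (4, 6))]
      branch[2] choose=4:
        choose[5, 1] @ H1
          branch[0] choose=5:
            tell(4) @ H0 ⇒ log+=4
            tell(6) @ H0 ⇒ log+=6
            H0 returns (-10, (4, 6))
            H1 returns [(-10, (4, 6))]
          branch[1] choose=1:
            tell(4) @ H0 ⇒ log+=4
            tell(6) @ H0 ⇒ log+=6
            H0 returns (-2, (4, 6))
            H1 returns [(-2, (4, 6))]
= [(-20, (5, 6)), (-4, (5, 6)), (-20, (4, 6)), (-4, (4, 6)), (-20, (4, 6)), (-4, (4, 6)), (-10, (5, 6)), (-2, (5, 6)), (-10, (4, 6)), (-2, (4, 6)), (-10, (4, 6)), (-2, (4, 6))]

Answer: 12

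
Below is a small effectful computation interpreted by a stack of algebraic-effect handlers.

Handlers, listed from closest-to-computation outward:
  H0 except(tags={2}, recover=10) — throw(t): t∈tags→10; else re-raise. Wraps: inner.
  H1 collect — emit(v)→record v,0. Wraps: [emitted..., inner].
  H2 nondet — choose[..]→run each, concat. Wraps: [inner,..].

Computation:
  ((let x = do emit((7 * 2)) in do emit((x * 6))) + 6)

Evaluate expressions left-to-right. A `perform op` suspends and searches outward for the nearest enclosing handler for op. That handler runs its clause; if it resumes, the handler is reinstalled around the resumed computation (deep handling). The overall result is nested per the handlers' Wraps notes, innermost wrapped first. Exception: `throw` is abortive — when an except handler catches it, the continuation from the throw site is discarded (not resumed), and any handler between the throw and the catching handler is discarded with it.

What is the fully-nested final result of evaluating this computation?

Answer: [[14, 0, 6]]

Evaluation trace:
emit(14) @ H1 ⇒ out+=14
emit(0) @ H1 ⇒ out+=0
H0 returns 6
H1 returns [14, 0, 6]
H2 returns [[14, 0, 6]]
= [[14, 0, 6]]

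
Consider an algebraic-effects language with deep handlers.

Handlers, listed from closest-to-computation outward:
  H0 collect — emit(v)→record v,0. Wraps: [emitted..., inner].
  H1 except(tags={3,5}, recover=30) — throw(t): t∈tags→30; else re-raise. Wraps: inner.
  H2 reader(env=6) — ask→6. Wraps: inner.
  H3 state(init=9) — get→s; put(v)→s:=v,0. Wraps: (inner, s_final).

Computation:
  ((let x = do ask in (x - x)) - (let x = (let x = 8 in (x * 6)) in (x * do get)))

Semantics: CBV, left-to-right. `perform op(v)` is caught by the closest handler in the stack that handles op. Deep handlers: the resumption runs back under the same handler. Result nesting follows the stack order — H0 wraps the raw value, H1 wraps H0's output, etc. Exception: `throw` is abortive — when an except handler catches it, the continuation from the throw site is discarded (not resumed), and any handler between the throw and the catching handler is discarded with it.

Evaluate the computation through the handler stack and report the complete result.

Answer: ([-432], 9)

Working:
ask @ H2 ⇒ 6
get @ H3 ⇒ 9
H0 returns [-432]
H1 returns [-432]
H2 returns [-432]
H3 returns ([-432], 9)
= ([-432], 9)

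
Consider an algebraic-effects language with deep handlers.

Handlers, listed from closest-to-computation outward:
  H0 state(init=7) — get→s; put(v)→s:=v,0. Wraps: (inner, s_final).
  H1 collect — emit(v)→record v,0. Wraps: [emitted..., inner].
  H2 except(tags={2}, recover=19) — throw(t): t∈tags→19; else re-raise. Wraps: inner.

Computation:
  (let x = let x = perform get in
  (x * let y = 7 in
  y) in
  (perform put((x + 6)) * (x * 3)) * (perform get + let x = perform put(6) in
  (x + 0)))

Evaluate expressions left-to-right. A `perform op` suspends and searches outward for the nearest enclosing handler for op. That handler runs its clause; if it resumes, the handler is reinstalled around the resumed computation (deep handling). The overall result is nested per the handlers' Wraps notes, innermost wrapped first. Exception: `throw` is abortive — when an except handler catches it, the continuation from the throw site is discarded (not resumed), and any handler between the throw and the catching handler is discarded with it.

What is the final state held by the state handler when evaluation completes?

Answer: 6

Evaluation trace:
get @ H0 ⇒ 7
put(55) @ H0 ⇒ s:=55
get @ H0 ⇒ 55
put(6) @ H0 ⇒ s:=6
H0 returns (0, 6)
H1 returns [(0, 6)]
H2 returns [(0, 6)]
= [(0, 6)]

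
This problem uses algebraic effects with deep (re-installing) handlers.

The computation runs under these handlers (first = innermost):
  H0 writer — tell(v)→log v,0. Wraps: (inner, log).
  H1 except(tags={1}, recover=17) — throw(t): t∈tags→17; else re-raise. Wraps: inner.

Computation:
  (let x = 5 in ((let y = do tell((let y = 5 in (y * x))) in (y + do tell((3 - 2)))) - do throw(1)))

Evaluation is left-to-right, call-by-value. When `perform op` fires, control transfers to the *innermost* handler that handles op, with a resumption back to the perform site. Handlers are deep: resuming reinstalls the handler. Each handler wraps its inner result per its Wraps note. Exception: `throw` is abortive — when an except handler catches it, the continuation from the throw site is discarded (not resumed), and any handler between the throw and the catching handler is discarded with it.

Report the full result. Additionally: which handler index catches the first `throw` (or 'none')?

Answer: 17 ; first throw caught by: H1

Evaluation trace:
tell(25) @ H0 ⇒ log+=25
tell(1) @ H0 ⇒ log+=1
throw(1) @ H1 caught ⇒ 17
= 17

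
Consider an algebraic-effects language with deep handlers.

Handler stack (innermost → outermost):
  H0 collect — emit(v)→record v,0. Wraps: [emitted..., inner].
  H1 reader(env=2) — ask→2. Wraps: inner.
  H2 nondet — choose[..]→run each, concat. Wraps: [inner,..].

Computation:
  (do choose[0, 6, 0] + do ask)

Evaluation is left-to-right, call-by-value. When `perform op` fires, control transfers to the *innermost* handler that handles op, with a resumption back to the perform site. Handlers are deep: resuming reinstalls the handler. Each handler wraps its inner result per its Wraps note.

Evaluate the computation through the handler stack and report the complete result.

Working:
choose[0, 6, 0] @ H2
  branch[0] choose=0:
    ask @ H1 ⇒ 2
    H0 returns [2]
    H1 returns [2]
    H2 returns [[2]]
  branch[1] choose=6:
    ask @ H1 ⇒ 2
    H0 returns [8]
    H1 returns [8]
    H2 returns [[8]]
  branch[2] choose=0:
    ask @ H1 ⇒ 2
    H0 returns [2]
    H1 returns [2]
    H2 returns [[2]]
= [[2], [8], [2]]

Answer: [[2], [8], [2]]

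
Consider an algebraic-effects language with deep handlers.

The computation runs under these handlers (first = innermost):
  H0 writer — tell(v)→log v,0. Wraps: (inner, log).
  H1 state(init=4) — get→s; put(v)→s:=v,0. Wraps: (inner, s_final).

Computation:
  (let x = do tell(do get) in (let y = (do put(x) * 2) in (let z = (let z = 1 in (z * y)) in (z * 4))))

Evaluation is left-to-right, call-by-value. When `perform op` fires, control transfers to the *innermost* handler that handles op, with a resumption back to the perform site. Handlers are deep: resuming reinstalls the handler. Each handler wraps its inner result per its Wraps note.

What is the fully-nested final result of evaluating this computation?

Answer: ((0, (4)), 0)

Working:
get @ H1 ⇒ 4
tell(4) @ H0 ⇒ log+=4
put(0) @ H1 ⇒ s:=0
H0 returns (0, (4))
H1 returns ((0, (4)), 0)
= ((0, (4)), 0)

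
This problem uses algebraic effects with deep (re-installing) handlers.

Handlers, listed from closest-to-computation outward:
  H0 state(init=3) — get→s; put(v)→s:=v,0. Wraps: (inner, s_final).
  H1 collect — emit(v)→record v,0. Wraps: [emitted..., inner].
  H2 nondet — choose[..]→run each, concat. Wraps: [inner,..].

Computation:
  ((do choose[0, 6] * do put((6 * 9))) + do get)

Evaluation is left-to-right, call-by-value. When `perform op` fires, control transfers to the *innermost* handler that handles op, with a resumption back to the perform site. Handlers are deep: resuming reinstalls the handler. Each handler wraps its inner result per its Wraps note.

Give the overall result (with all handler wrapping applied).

Evaluation trace:
choose[0, 6] @ H2
  branch[0] choose=0:
    put(54) @ H0 ⇒ s:=54
    get @ H0 ⇒ 54
    H0 returns (54, 54)
    H1 returns [(54, 54)]
    H2 returns [[(54, 54)]]
  branch[1] choose=6:
    put(54) @ H0 ⇒ s:=54
    get @ H0 ⇒ 54
    H0 returns (54, 54)
    H1 returns [(54, 54)]
    H2 returns [[(54, 54)]]
= [[(54, 54)], [(54, 54)]]

Answer: [[(54, 54)], [(54, 54)]]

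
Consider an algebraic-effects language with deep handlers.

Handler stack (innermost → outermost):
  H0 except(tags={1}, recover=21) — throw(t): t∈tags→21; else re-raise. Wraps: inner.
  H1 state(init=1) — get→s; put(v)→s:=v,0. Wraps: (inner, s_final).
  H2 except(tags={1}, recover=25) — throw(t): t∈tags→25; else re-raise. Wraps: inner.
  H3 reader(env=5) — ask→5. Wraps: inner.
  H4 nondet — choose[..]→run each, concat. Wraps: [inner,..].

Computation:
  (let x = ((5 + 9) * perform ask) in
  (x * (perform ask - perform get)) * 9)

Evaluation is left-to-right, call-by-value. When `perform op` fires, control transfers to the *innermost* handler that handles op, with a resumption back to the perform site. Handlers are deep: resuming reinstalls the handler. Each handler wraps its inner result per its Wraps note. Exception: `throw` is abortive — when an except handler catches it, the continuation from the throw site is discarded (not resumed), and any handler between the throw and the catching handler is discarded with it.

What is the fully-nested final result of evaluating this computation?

Answer: [(2520, 1)]

Working:
ask @ H3 ⇒ 5
ask @ H3 ⇒ 5
get @ H1 ⇒ 1
H0 returns 2520
H1 returns (2520, 1)
H2 returns (2520, 1)
H3 returns (2520, 1)
H4 returns [(2520, 1)]
= [(2520, 1)]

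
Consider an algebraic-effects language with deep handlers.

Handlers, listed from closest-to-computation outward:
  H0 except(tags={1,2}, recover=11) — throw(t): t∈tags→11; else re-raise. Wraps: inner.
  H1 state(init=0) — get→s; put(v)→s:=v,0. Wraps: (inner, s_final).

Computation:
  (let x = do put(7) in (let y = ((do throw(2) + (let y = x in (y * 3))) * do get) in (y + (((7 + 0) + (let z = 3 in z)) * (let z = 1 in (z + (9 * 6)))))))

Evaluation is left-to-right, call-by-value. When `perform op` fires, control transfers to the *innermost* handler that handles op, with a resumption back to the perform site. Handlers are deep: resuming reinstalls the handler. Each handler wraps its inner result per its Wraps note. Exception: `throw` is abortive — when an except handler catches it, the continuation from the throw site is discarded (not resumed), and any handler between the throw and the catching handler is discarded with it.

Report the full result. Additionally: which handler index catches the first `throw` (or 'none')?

Answer: (11, 7) ; first throw caught by: H0

Step-by-step:
put(7) @ H1 ⇒ s:=7
throw(2) @ H0 caught ⇒ 11
H1 returns (11, 7)
= (11, 7)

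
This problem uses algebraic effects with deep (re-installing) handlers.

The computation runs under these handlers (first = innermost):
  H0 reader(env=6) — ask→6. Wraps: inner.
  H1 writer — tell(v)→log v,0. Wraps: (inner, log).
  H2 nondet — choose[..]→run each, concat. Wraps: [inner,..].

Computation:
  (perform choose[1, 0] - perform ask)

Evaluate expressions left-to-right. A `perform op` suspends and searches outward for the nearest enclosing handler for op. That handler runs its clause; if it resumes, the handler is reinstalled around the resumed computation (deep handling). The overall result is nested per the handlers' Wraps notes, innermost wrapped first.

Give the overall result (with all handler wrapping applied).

Answer: [(-5, ()), (-6, ())]

Evaluation trace:
choose[1, 0] @ H2
  branch[0] choose=1:
    ask @ H0 ⇒ 6
    H0 returns -5
    H1 returns (-5, ())
    H2 returns [(-5, ())]
  branch[1] choose=0:
    ask @ H0 ⇒ 6
    H0 returns -6
    H1 returns (-6, ())
    H2 returns [(-6, ())]
= [(-5, ()), (-6, ())]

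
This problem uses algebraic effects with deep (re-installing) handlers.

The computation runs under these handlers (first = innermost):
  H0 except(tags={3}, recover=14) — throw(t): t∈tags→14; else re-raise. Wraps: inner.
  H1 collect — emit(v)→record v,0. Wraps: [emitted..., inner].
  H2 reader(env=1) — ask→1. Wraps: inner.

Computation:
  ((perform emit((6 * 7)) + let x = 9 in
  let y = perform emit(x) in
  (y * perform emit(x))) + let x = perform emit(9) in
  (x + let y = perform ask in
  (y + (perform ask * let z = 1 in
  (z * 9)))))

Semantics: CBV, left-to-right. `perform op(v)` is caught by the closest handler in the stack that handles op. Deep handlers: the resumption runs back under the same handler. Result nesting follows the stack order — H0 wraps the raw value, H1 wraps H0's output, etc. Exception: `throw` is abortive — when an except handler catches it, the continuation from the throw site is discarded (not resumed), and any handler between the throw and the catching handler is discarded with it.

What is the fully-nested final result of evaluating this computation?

Step-by-step:
emit(42) @ H1 ⇒ out+=42
emit(9) @ H1 ⇒ out+=9
emit(9) @ H1 ⇒ out+=9
emit(9) @ H1 ⇒ out+=9
ask @ H2 ⇒ 1
ask @ H2 ⇒ 1
H0 returns 10
H1 returns [42, 9, 9, 9, 10]
H2 returns [42, 9, 9, 9, 10]
= [42, 9, 9, 9, 10]

Answer: [42, 9, 9, 9, 10]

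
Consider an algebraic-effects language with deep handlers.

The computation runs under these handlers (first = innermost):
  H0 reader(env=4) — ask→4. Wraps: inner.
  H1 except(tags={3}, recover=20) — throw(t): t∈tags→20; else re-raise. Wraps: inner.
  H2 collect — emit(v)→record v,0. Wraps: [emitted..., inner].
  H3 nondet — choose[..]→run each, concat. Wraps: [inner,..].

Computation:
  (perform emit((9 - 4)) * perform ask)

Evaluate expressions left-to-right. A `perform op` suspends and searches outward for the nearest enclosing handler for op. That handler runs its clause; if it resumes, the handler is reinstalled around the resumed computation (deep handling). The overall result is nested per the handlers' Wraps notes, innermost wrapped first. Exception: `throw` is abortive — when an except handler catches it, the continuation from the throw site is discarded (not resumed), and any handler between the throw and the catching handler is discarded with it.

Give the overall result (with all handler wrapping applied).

Evaluation trace:
emit(5) @ H2 ⇒ out+=5
ask @ H0 ⇒ 4
H0 returns 0
H1 returns 0
H2 returns [5, 0]
H3 returns [[5, 0]]
= [[5, 0]]

Answer: [[5, 0]]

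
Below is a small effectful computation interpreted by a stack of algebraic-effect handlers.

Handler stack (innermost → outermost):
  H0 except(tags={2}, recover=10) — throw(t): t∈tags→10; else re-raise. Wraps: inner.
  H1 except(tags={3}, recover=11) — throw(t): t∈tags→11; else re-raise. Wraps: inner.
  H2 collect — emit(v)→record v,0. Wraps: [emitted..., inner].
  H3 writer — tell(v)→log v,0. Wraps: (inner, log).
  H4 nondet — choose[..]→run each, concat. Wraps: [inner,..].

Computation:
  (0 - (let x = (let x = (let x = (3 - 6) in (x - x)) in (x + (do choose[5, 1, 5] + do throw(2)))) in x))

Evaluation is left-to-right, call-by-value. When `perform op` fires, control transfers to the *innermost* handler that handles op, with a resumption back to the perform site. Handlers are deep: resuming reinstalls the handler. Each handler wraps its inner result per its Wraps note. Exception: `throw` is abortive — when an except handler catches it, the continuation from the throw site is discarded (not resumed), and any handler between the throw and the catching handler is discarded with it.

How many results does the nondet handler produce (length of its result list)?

Evaluation trace:
choose[5, 1, 5] @ H4
  branch[0] choose=5:
    throw(2) @ H0 caught ⇒ 10
    H1 returns 10
    H2 returns [10]
    H3 returns ([10], ())
    H4 returns [([10], ())]
  branch[1] choose=1:
    throw(2) @ H0 caught ⇒ 10
    H1 returns 10
    H2 returns [10]
    H3 returns ([10], ())
    H4 returns [([10], ())]
  branch[2] choose=5:
    throw(2) @ H0 caught ⇒ 10
    H1 returns 10
    H2 returns [10]
    H3 returns ([10], ())
    H4 returns [([10], ())]
= [([10], ()), ([10], ()), ([10], ())]

Answer: 3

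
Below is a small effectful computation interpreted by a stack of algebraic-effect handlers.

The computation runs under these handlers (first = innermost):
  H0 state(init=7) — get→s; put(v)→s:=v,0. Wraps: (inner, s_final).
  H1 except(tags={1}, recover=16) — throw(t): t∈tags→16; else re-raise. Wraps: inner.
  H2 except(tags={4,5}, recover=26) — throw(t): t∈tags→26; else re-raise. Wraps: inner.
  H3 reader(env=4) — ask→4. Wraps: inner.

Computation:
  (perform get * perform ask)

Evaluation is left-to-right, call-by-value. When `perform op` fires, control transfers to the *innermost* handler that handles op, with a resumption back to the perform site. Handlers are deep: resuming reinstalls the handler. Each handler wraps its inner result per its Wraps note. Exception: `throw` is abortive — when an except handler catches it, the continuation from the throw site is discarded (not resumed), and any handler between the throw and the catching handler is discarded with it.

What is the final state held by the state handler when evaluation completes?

Answer: 7

Step-by-step:
get @ H0 ⇒ 7
ask @ H3 ⇒ 4
H0 returns (28, 7)
H1 returns (28, 7)
H2 returns (28, 7)
H3 returns (28, 7)
= (28, 7)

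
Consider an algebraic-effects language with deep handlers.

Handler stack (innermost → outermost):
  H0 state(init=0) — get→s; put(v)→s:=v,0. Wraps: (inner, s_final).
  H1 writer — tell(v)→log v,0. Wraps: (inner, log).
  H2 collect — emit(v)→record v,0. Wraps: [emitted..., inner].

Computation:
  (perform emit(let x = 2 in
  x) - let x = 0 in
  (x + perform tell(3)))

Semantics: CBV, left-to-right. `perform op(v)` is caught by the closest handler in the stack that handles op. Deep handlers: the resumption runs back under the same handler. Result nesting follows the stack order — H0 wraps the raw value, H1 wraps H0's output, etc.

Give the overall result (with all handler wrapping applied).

Answer: [2, ((0, 0), (3))]

Step-by-step:
emit(2) @ H2 ⇒ out+=2
tell(3) @ H1 ⇒ log+=3
H0 returns (0, 0)
H1 returns ((0, 0), (3))
H2 returns [2, ((0, 0), (3))]
= [2, ((0, 0), (3))]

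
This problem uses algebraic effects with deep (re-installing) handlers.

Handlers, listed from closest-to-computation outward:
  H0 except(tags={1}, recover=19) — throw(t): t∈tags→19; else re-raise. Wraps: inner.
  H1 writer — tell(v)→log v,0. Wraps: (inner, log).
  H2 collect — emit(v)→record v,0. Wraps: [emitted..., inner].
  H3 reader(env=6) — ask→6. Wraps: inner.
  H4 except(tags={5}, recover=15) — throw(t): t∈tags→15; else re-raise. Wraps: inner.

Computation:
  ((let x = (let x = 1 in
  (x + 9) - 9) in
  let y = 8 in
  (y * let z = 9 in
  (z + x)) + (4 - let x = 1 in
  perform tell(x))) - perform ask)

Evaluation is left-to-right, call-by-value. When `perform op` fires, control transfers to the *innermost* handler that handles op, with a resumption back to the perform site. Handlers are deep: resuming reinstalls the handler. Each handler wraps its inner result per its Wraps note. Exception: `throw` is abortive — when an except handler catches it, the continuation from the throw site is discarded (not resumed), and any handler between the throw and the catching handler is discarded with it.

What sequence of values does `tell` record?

Answer: (1)

Evaluation trace:
tell(1) @ H1 ⇒ log+=1
ask @ H3 ⇒ 6
H0 returns 78
H1 returns (78, (1))
H2 returns [(78, (1))]
H3 returns [(78, (1))]
H4 returns [(78, (1))]
= [(78, (1))]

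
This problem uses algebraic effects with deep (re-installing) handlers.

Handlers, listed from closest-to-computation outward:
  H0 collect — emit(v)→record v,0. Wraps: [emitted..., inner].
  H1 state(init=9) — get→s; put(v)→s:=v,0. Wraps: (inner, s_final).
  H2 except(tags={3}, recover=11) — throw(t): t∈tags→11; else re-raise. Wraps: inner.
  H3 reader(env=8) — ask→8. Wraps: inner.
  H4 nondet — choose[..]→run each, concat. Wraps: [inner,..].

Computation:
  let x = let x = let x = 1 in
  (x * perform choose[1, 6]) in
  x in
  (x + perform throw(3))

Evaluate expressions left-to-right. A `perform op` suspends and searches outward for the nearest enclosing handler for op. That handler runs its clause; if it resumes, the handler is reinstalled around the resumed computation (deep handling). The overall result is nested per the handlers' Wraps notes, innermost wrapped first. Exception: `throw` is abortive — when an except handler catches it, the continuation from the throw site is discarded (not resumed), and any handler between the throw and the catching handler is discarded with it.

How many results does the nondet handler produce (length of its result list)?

Answer: 2

Evaluation trace:
choose[1, 6] @ H4
  branch[0] choose=1:
    throw(3) @ H2 caught ⇒ 11
    H3 returns 11
    H4 returns [11]
  branch[1] choose=6:
    throw(3) @ H2 caught ⇒ 11
    H3 returns 11
    H4 returns [11]
= [11, 11]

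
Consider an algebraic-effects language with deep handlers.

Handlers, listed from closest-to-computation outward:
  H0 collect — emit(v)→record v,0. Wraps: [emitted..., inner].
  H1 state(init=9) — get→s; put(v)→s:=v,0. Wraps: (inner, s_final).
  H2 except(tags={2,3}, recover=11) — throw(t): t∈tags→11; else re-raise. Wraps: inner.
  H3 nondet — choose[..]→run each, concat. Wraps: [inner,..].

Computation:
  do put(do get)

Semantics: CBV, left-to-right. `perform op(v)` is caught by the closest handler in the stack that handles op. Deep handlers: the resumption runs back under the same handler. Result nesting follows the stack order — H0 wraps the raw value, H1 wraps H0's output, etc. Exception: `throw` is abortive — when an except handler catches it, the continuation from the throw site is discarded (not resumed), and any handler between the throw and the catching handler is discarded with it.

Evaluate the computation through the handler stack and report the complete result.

Answer: [([0], 9)]

Working:
get @ H1 ⇒ 9
put(9) @ H1 ⇒ s:=9
H0 returns [0]
H1 returns ([0], 9)
H2 returns ([0], 9)
H3 returns [([0], 9)]
= [([0], 9)]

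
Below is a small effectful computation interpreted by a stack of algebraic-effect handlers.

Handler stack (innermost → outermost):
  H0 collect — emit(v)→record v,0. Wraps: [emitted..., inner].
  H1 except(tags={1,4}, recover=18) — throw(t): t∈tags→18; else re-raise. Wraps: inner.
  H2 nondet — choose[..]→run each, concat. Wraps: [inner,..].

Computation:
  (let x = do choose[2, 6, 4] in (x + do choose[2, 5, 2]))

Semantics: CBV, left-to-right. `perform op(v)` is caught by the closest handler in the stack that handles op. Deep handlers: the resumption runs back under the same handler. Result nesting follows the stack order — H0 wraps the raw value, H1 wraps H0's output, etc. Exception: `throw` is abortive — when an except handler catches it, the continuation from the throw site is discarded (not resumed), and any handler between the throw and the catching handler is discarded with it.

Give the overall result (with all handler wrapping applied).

Answer: [[4], [7], [4], [8], [11], [8], [6], [9], [6]]

Step-by-step:
choose[2, 6, 4] @ H2
  branch[0] choose=2:
    choose[2, 5, 2] @ H2
      branch[0] choose=2:
        H0 returns [4]
        H1 returns [4]
        H2 returns [[4]]
      branch[1] choose=5:
        H0 returns [7]
        H1 returns [7]
        H2 returns [[7]]
      branch[2] choose=2:
        H0 returns [4]
        H1 returns [4]
        H2 returns [[4]]
  branch[1] choose=6:
    choose[2, 5, 2] @ H2
      branch[0] choose=2:
        H0 returns [8]
        H1 returns [8]
        H2 returns [[8]]
      branch[1] choose=5:
        H0 returns [11]
        H1 returns [11]
        H2 returns [[11]]
      branch[2] choose=2:
        H0 returns [8]
        H1 returns [8]
        H2 returns [[8]]
  branch[2] choose=4:
    choose[2, 5, 2] @ H2
      branch[0] choose=2:
        H0 returns [6]
        H1 returns [6]
        H2 returns [[6]]
      branch[1] choose=5:
        H0 returns [9]
        H1 returns [9]
        H2 returns [[9]]
      branch[2] choose=2:
        H0 returns [6]
        H1 returns [6]
        H2 returns [[6]]
= [[4], [7], [4], [8], [11], [8], [6], [9], [6]]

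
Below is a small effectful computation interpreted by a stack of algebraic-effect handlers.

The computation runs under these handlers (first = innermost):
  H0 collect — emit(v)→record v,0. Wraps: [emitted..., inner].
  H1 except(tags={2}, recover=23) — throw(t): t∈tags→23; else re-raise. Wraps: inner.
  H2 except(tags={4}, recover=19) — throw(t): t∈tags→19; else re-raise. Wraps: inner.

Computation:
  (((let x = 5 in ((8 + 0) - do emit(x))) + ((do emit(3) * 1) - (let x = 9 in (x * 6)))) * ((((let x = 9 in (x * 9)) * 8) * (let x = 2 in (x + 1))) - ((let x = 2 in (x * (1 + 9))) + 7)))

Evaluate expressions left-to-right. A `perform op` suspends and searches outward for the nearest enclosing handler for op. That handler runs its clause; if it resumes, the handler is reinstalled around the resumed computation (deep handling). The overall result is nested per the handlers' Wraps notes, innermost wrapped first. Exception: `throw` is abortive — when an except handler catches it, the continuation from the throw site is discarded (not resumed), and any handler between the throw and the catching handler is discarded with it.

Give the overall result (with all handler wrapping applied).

Evaluation trace:
emit(5) @ H0 ⇒ out+=5
emit(3) @ H0 ⇒ out+=3
H0 returns [5, 3, -88182]
H1 returns [5, 3, -88182]
H2 returns [5, 3, -88182]
= [5, 3, -88182]

Answer: [5, 3, -88182]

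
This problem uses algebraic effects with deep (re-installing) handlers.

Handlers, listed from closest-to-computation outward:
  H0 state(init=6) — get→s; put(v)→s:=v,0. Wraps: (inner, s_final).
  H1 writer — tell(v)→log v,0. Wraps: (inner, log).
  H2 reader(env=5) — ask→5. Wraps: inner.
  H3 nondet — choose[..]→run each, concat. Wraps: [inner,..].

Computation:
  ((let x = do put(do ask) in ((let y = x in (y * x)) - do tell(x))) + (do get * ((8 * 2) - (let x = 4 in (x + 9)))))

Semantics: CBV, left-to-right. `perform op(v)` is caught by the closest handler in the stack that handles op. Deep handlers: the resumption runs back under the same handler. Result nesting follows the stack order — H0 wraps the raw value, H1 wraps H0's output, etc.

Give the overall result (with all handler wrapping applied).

Step-by-step:
ask @ H2 ⇒ 5
put(5) @ H0 ⇒ s:=5
tell(0) @ H1 ⇒ log+=0
get @ H0 ⇒ 5
H0 returns (15, 5)
H1 returns ((15, 5), (0))
H2 returns ((15, 5), (0))
H3 returns [((15, 5), (0))]
= [((15, 5), (0))]

Answer: [((15, 5), (0))]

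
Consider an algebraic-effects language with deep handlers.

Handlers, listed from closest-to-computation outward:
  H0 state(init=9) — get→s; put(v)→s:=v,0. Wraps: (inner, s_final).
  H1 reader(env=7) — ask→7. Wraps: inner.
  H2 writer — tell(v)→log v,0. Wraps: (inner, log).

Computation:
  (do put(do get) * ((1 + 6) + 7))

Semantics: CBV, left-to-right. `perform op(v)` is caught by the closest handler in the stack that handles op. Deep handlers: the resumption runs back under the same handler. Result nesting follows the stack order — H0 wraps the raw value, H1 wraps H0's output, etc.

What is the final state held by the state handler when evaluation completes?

Answer: 9

Working:
get @ H0 ⇒ 9
put(9) @ H0 ⇒ s:=9
H0 returns (0, 9)
H1 returns (0, 9)
H2 returns ((0, 9), ())
= ((0, 9), ())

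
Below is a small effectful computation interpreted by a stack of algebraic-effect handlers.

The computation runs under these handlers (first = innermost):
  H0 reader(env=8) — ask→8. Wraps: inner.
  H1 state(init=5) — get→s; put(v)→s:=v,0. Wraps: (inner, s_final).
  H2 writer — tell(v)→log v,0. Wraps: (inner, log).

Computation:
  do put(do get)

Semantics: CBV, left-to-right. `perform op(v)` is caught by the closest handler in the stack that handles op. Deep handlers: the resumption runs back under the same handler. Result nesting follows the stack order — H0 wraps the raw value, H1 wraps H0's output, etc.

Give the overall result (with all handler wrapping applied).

Answer: ((0, 5), ())

Evaluation trace:
get @ H1 ⇒ 5
put(5) @ H1 ⇒ s:=5
H0 returns 0
H1 returns (0, 5)
H2 returns ((0, 5), ())
= ((0, 5), ())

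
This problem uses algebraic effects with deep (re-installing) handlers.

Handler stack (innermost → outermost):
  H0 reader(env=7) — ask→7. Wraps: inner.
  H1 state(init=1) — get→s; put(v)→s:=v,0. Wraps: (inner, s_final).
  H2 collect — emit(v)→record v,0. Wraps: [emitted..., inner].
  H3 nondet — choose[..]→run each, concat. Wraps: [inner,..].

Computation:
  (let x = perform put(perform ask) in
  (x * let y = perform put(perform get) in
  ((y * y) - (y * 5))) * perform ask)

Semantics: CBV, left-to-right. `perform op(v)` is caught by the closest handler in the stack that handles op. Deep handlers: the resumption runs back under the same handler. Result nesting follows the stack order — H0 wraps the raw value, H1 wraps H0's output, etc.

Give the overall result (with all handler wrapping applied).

Working:
ask @ H0 ⇒ 7
put(7) @ H1 ⇒ s:=7
get @ H1 ⇒ 7
put(7) @ H1 ⇒ s:=7
ask @ H0 ⇒ 7
H0 returns 0
H1 returns (0, 7)
H2 returns [(0, 7)]
H3 returns [[(0, 7)]]
= [[(0, 7)]]

Answer: [[(0, 7)]]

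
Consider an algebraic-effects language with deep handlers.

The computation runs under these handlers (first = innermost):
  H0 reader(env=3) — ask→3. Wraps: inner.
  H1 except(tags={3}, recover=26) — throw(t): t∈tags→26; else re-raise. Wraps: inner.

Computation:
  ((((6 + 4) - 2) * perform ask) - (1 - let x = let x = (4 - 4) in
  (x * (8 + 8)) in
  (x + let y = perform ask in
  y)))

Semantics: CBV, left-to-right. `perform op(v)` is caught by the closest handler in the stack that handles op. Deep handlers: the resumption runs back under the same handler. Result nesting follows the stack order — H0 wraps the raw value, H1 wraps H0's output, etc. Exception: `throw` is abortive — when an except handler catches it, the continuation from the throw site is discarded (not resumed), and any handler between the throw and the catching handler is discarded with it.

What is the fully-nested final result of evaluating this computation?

Step-by-step:
ask @ H0 ⇒ 3
ask @ H0 ⇒ 3
H0 returns 26
H1 returns 26
= 26

Answer: 26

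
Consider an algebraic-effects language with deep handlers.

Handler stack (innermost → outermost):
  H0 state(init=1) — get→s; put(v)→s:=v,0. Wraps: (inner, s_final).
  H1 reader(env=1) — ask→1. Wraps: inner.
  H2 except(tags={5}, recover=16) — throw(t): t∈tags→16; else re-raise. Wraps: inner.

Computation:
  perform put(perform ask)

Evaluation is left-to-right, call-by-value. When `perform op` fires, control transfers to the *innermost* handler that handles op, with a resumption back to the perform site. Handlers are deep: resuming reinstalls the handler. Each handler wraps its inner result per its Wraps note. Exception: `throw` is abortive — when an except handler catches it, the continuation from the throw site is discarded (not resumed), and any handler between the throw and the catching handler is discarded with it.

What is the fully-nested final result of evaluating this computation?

Working:
ask @ H1 ⇒ 1
put(1) @ H0 ⇒ s:=1
H0 returns (0, 1)
H1 returns (0, 1)
H2 returns (0, 1)
= (0, 1)

Answer: (0, 1)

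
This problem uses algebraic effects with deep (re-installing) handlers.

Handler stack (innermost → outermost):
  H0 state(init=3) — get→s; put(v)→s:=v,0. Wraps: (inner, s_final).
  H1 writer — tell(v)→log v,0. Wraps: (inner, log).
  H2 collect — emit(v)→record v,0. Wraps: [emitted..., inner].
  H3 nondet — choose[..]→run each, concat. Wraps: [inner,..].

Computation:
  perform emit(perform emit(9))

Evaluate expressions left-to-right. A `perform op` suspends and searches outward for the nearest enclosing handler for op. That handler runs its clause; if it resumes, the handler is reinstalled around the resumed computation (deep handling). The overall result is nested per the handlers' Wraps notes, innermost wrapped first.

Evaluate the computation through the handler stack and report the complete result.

Step-by-step:
emit(9) @ H2 ⇒ out+=9
emit(0) @ H2 ⇒ out+=0
H0 returns (0, 3)
H1 returns ((0, 3), ())
H2 returns [9, 0, ((0, 3), ())]
H3 returns [[9, 0, ((0, 3), ())]]
= [[9, 0, ((0, 3), ())]]

Answer: [[9, 0, ((0, 3), ())]]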